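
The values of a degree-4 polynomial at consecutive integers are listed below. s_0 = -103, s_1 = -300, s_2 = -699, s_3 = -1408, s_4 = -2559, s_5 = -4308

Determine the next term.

-6835

First differences: -197 , -399 , -709 , -1151 , -1749
Second differences: -202 , -310 , -442 , -598
Third differences: -108 , -132 , -156
Fourth differences: -24 , -24
Fourth differences constant at -24.
-156 − 24 = -180;  -598 − 180 = -778;  -1749 − 778 = -2527;  -4308 − 2527 = -6835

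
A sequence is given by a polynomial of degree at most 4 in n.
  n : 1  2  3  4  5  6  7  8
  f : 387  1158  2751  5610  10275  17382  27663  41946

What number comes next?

771, 1593, 2859, 4665, 7107, 10281, 14283
822, 1266, 1806, 2442, 3174, 4002
444, 540, 636, 732, 828
96, 96, 96, 96
Constant fourth difference = 96, so extend:
828 + 96 = 924;  4002 + 924 = 4926;  14283 + 4926 = 19209;  41946 + 19209 = 61155

61155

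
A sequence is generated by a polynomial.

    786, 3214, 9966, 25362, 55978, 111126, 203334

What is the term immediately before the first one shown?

138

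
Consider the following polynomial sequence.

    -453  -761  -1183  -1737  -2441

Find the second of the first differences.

Δ: -308, -422, -554, -704
Δ²: -114, -132, -150
Δ³: -18, -18

-422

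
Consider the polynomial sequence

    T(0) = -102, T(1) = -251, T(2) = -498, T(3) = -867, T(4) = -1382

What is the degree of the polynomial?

3

D1: -149, -247, -369, -515
D2: -98, -122, -146
D3: -24, -24
The third differences are constant, so the polynomial has degree 3.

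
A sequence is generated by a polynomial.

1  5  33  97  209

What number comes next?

Δ: 4  28  64  112
Δ²: 24  36  48
Δ³: 12  12
The third differences are constant (12).
48 + 12 = 60;  112 + 60 = 172;  209 + 172 = 381

381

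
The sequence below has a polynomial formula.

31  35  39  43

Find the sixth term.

51

First differences: 4, 4, 4
Constant first difference = 4, so extend:
43 + 4 = 47
47 + 4 = 51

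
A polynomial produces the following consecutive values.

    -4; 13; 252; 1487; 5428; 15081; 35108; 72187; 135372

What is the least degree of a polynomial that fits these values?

D1: 17, 239, 1235, 3941, 9653, 20027, 37079, 63185
D2: 222, 996, 2706, 5712, 10374, 17052, 26106
D3: 774, 1710, 3006, 4662, 6678, 9054
D4: 936, 1296, 1656, 2016, 2376
D5: 360, 360, 360, 360
The fifth differences are constant, so the polynomial has degree 5.

5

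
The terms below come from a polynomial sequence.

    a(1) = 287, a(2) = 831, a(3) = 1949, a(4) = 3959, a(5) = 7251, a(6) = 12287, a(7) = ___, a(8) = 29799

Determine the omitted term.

19601

Using the first 6 terms:
First differences: 544  1118  2010  3292  5036
Second differences: 574  892  1282  1744
Third differences: 318  390  462
Fourth differences: 72  72
Constant fourth difference = 72.
Extend forward: 462 + 72 = 534;  1744 + 534 = 2278;  5036 + 2278 = 7314;  12287 + 7314 = 19601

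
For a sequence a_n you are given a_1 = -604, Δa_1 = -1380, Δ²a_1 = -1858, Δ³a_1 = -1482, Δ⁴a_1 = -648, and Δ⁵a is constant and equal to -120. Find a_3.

Build the table forward from the leading diagonal:
Δ⁵: -120  -120  -120
Δ⁴: -648  -768  -888
Δ³: -1482  -2130  -2898
Δ²: -1858  -3340  -5470
Δ: -1380  -3238  -6578
a: -604  -1984  -5222

-5222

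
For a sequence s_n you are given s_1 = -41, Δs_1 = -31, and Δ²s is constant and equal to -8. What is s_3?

Build the table forward from the leading diagonal:
D2: -8  -8  -8
D1: -31  -39  -47
s: -41  -72  -111

-111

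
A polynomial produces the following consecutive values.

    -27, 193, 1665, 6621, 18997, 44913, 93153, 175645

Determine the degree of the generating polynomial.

D1: 220, 1472, 4956, 12376, 25916, 48240, 82492
D2: 1252, 3484, 7420, 13540, 22324, 34252
D3: 2232, 3936, 6120, 8784, 11928
D4: 1704, 2184, 2664, 3144
D5: 480, 480, 480
The fifth differences are constant, so the polynomial has degree 5.

5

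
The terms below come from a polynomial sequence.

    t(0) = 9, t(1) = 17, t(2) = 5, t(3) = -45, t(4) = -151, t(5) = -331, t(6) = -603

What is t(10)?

-2971

First differences: 8  -12  -50  -106  -180  -272
Second differences: -20  -38  -56  -74  -92
Third differences: -18  -18  -18  -18
Constant third difference = -18, so extend:
-92 − 18 = -110;  -272 − 110 = -382;  -603 − 382 = -985
-110 − 18 = -128;  -382 − 128 = -510;  -985 − 510 = -1495
-128 − 18 = -146;  -510 − 146 = -656;  -1495 − 656 = -2151
-146 − 18 = -164;  -656 − 164 = -820;  -2151 − 820 = -2971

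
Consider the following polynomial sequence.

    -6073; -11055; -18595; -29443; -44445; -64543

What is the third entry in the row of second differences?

-4154

D1: -4982, -7540, -10848, -15002, -20098
D2: -2558, -3308, -4154, -5096
D3: -750, -846, -942
D4: -96, -96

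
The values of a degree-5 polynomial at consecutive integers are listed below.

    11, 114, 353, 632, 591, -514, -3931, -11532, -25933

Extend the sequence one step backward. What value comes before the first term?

103, 239, 279, -41, -1105, -3417, -7601, -14401
136, 40, -320, -1064, -2312, -4184, -6800
-96, -360, -744, -1248, -1872, -2616
-264, -384, -504, -624, -744
-120, -120, -120, -120
The fifth differences are constant at -120.
Work back: -264 + 120 = -144;  -96 + 144 = 48;  136 − 48 = 88;  103 − 88 = 15;  11 − 15 = -4

-4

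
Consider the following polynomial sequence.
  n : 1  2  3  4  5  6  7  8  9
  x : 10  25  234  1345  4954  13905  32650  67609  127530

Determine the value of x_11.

First differences: 15, 209, 1111, 3609, 8951, 18745, 34959, 59921
Second differences: 194, 902, 2498, 5342, 9794, 16214, 24962
Third differences: 708, 1596, 2844, 4452, 6420, 8748
Fourth differences: 888, 1248, 1608, 1968, 2328
Fifth differences: 360, 360, 360, 360
Constant fifth difference = 360, so extend:
2328 + 360 = 2688;  8748 + 2688 = 11436;  24962 + 11436 = 36398;  59921 + 36398 = 96319;  127530 + 96319 = 223849
2688 + 360 = 3048;  11436 + 3048 = 14484;  36398 + 14484 = 50882;  96319 + 50882 = 147201;  223849 + 147201 = 371050

371050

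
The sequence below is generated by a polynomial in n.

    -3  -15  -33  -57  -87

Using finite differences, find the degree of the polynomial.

2

D1: -12, -18, -24, -30
D2: -6, -6, -6
The second differences are constant, so the polynomial has degree 2.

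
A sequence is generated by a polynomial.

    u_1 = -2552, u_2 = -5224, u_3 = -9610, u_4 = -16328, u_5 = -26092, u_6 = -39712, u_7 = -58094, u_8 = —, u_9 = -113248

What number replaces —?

Using the first 7 terms:
Δ: -2672, -4386, -6718, -9764, -13620, -18382
Δ²: -1714, -2332, -3046, -3856, -4762
Δ³: -618, -714, -810, -906
Δ⁴: -96, -96, -96
Constant fourth difference = -96.
Extend forward: -906 − 96 = -1002;  -4762 − 1002 = -5764;  -18382 − 5764 = -24146;  -58094 − 24146 = -82240

-82240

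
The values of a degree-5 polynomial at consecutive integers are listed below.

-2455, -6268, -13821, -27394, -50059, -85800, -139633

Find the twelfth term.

-943098

Δ: -3813, -7553, -13573, -22665, -35741, -53833
Δ²: -3740, -6020, -9092, -13076, -18092
Δ³: -2280, -3072, -3984, -5016
Δ⁴: -792, -912, -1032
Δ⁵: -120, -120
Constant fifth difference = -120, so extend:
-1032 − 120 = -1152;  -5016 − 1152 = -6168;  -18092 − 6168 = -24260;  -53833 − 24260 = -78093;  -139633 − 78093 = -217726
-1152 − 120 = -1272;  -6168 − 1272 = -7440;  -24260 − 7440 = -31700;  -78093 − 31700 = -109793;  -217726 − 109793 = -327519
-1272 − 120 = -1392;  -7440 − 1392 = -8832;  -31700 − 8832 = -40532;  -109793 − 40532 = -150325;  -327519 − 150325 = -477844
-1392 − 120 = -1512;  -8832 − 1512 = -10344;  -40532 − 10344 = -50876;  -150325 − 50876 = -201201;  -477844 − 201201 = -679045
-1512 − 120 = -1632;  -10344 − 1632 = -11976;  -50876 − 11976 = -62852;  -201201 − 62852 = -264053;  -679045 − 264053 = -943098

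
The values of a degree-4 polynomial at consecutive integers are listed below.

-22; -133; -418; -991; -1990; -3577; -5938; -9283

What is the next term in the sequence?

-13846

First differences: -111, -285, -573, -999, -1587, -2361, -3345
Second differences: -174, -288, -426, -588, -774, -984
Third differences: -114, -138, -162, -186, -210
Fourth differences: -24, -24, -24, -24
Fourth differences constant at -24.
-210 − 24 = -234;  -984 − 234 = -1218;  -3345 − 1218 = -4563;  -9283 − 4563 = -13846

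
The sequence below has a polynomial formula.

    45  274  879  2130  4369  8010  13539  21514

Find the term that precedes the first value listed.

Δ: 229, 605, 1251, 2239, 3641, 5529, 7975
Δ²: 376, 646, 988, 1402, 1888, 2446
Δ³: 270, 342, 414, 486, 558
Δ⁴: 72, 72, 72, 72
The fourth differences are constant at 72.
Work back: 270 − 72 = 198;  376 − 198 = 178;  229 − 178 = 51;  45 − 51 = -6

-6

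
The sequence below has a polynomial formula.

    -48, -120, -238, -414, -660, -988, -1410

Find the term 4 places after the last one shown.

Δ: -72 , -118 , -176 , -246 , -328 , -422
Δ²: -46 , -58 , -70 , -82 , -94
Δ³: -12 , -12 , -12 , -12
Constant third difference = -12, so extend:
-94 − 12 = -106;  -422 − 106 = -528;  -1410 − 528 = -1938
-106 − 12 = -118;  -528 − 118 = -646;  -1938 − 646 = -2584
-118 − 12 = -130;  -646 − 130 = -776;  -2584 − 776 = -3360
-130 − 12 = -142;  -776 − 142 = -918;  -3360 − 918 = -4278

-4278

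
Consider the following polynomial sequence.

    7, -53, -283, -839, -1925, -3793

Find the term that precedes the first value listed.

5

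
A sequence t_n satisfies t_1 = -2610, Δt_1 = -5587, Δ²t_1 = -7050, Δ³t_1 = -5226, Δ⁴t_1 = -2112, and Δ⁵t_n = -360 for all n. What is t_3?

Build the table forward from the leading diagonal:
D5: -360  -360  -360
D4: -2112  -2472  -2832
D3: -5226  -7338  -9810
D2: -7050  -12276  -19614
D1: -5587  -12637  -24913
t: -2610  -8197  -20834

-20834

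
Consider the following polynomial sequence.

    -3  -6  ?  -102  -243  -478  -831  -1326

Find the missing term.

-31

Using the last 5 terms:
D1: -141, -235, -353, -495
D2: -94, -118, -142
D3: -24, -24
Constant third difference = -24.
Extend backward: -94 + 24 = -70;  -141 + 70 = -71;  -102 + 71 = -31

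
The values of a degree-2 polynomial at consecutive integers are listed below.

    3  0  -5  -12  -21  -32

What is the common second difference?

First differences: -3, -5, -7, -9, -11
Second differences: -2, -2, -2, -2

-2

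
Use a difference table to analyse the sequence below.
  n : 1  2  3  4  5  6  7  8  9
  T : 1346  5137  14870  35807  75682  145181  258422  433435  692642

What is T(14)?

4404277

3791 , 9733 , 20937 , 39875 , 69499 , 113241 , 175013 , 259207
5942 , 11204 , 18938 , 29624 , 43742 , 61772 , 84194
5262 , 7734 , 10686 , 14118 , 18030 , 22422
2472 , 2952 , 3432 , 3912 , 4392
480 , 480 , 480 , 480
The fifth differences are constant (480).
4392 + 480 = 4872;  22422 + 4872 = 27294;  84194 + 27294 = 111488;  259207 + 111488 = 370695;  692642 + 370695 = 1063337
4872 + 480 = 5352;  27294 + 5352 = 32646;  111488 + 32646 = 144134;  370695 + 144134 = 514829;  1063337 + 514829 = 1578166
5352 + 480 = 5832;  32646 + 5832 = 38478;  144134 + 38478 = 182612;  514829 + 182612 = 697441;  1578166 + 697441 = 2275607
5832 + 480 = 6312;  38478 + 6312 = 44790;  182612 + 44790 = 227402;  697441 + 227402 = 924843;  2275607 + 924843 = 3200450
6312 + 480 = 6792;  44790 + 6792 = 51582;  227402 + 51582 = 278984;  924843 + 278984 = 1203827;  3200450 + 1203827 = 4404277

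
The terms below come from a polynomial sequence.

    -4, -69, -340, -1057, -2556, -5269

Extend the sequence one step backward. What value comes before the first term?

-1

D1: -65  -271  -717  -1499  -2713
D2: -206  -446  -782  -1214
D3: -240  -336  -432
D4: -96  -96
The fourth differences are constant at -96.
Work back: -240 + 96 = -144;  -206 + 144 = -62;  -65 + 62 = -3;  -4 + 3 = -1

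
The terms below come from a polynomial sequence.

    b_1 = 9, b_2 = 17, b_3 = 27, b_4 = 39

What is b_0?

3

First differences: 8, 10, 12
Second differences: 2, 2
The second differences are constant at 2.
Work back: 8 − 2 = 6;  9 − 6 = 3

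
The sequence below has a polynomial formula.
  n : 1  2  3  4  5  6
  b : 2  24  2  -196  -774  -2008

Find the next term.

Δ: 22  -22  -198  -578  -1234
Δ²: -44  -176  -380  -656
Δ³: -132  -204  -276
Δ⁴: -72  -72
The fourth differences are constant (-72).
-276 − 72 = -348;  -656 − 348 = -1004;  -1234 − 1004 = -2238;  -2008 − 2238 = -4246

-4246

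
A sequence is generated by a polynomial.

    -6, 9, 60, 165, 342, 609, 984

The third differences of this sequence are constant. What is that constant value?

18

Δ: 15, 51, 105, 177, 267, 375
Δ²: 36, 54, 72, 90, 108
Δ³: 18, 18, 18, 18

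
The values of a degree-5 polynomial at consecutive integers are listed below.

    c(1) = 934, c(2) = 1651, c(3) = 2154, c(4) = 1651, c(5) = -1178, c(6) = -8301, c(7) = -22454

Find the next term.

-47261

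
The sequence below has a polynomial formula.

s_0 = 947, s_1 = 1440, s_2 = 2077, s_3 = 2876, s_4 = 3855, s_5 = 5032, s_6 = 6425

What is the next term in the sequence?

8052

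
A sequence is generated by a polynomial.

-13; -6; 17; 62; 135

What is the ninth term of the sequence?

D1: 7, 23, 45, 73
D2: 16, 22, 28
D3: 6, 6
Constant third difference = 6, so extend:
28 + 6 = 34;  73 + 34 = 107;  135 + 107 = 242
34 + 6 = 40;  107 + 40 = 147;  242 + 147 = 389
40 + 6 = 46;  147 + 46 = 193;  389 + 193 = 582
46 + 6 = 52;  193 + 52 = 245;  582 + 245 = 827

827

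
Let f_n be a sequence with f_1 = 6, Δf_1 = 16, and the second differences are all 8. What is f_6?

Build the table forward from the leading diagonal:
D2: 8  8  8  8  8  8
D1: 16  24  32  40  48  56
f: 6  22  46  78  118  166

166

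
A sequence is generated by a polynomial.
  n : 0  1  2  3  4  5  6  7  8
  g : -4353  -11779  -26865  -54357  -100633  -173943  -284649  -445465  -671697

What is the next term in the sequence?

-981483

-7426 , -15086 , -27492 , -46276 , -73310 , -110706 , -160816 , -226232
-7660 , -12406 , -18784 , -27034 , -37396 , -50110 , -65416
-4746 , -6378 , -8250 , -10362 , -12714 , -15306
-1632 , -1872 , -2112 , -2352 , -2592
-240 , -240 , -240 , -240
The fifth differences are constant (-240).
-2592 − 240 = -2832;  -15306 − 2832 = -18138;  -65416 − 18138 = -83554;  -226232 − 83554 = -309786;  -671697 − 309786 = -981483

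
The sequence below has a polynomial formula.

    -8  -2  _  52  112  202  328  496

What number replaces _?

16

Using the last 5 terms:
60, 90, 126, 168
30, 36, 42
6, 6
Constant third difference = 6.
Extend backward: 30 − 6 = 24;  60 − 24 = 36;  52 − 36 = 16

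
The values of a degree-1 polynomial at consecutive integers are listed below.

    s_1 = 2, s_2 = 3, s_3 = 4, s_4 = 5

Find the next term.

6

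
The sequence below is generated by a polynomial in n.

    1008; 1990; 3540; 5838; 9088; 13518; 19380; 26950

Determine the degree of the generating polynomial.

982, 1550, 2298, 3250, 4430, 5862, 7570
568, 748, 952, 1180, 1432, 1708
180, 204, 228, 252, 276
24, 24, 24, 24
The fourth differences are constant, so the polynomial has degree 4.

4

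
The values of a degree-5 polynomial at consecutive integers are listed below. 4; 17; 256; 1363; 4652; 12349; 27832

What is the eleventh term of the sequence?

288944

Δ: 13  239  1107  3289  7697  15483
Δ²: 226  868  2182  4408  7786
Δ³: 642  1314  2226  3378
Δ⁴: 672  912  1152
Δ⁵: 240  240
Fifth differences constant at 240.
1152 + 240 = 1392;  3378 + 1392 = 4770;  7786 + 4770 = 12556;  15483 + 12556 = 28039;  27832 + 28039 = 55871
1392 + 240 = 1632;  4770 + 1632 = 6402;  12556 + 6402 = 18958;  28039 + 18958 = 46997;  55871 + 46997 = 102868
1632 + 240 = 1872;  6402 + 1872 = 8274;  18958 + 8274 = 27232;  46997 + 27232 = 74229;  102868 + 74229 = 177097
1872 + 240 = 2112;  8274 + 2112 = 10386;  27232 + 10386 = 37618;  74229 + 37618 = 111847;  177097 + 111847 = 288944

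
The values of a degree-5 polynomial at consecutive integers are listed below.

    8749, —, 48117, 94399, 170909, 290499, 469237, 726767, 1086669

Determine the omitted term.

Using the last 7 terms:
46282  76510  119590  178738  257530  359902
30228  43080  59148  78792  102372
12852  16068  19644  23580
3216  3576  3936
360  360
Constant fifth difference = 360.
Extend backward: 3216 − 360 = 2856;  12852 − 2856 = 9996;  30228 − 9996 = 20232;  46282 − 20232 = 26050;  48117 − 26050 = 22067

22067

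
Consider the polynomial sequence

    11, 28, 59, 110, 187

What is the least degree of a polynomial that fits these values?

3

D1: 17, 31, 51, 77
D2: 14, 20, 26
D3: 6, 6
The third differences are constant, so the polynomial has degree 3.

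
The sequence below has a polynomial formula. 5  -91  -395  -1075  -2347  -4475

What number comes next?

-7771

-96  -304  -680  -1272  -2128
-208  -376  -592  -856
-168  -216  -264
-48  -48
Fourth differences constant at -48.
-264 − 48 = -312;  -856 − 312 = -1168;  -2128 − 1168 = -3296;  -4475 − 3296 = -7771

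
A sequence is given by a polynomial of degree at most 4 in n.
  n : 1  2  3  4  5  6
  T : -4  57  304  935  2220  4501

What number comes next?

8192

First differences: 61, 247, 631, 1285, 2281
Second differences: 186, 384, 654, 996
Third differences: 198, 270, 342
Fourth differences: 72, 72
Fourth differences constant at 72.
342 + 72 = 414;  996 + 414 = 1410;  2281 + 1410 = 3691;  4501 + 3691 = 8192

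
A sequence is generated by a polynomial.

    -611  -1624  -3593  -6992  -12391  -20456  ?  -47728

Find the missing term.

-31949

Using the first 6 terms:
D1: -1013  -1969  -3399  -5399  -8065
D2: -956  -1430  -2000  -2666
D3: -474  -570  -666
D4: -96  -96
Constant fourth difference = -96.
Extend forward: -666 − 96 = -762;  -2666 − 762 = -3428;  -8065 − 3428 = -11493;  -20456 − 11493 = -31949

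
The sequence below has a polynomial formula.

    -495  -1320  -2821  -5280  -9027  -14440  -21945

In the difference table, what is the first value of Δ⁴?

-48

Δ: -825, -1501, -2459, -3747, -5413, -7505
Δ²: -676, -958, -1288, -1666, -2092
Δ³: -282, -330, -378, -426
Δ⁴: -48, -48, -48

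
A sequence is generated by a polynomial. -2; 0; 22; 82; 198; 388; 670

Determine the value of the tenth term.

2248

2 , 22 , 60 , 116 , 190 , 282
20 , 38 , 56 , 74 , 92
18 , 18 , 18 , 18
Third differences constant at 18.
92 + 18 = 110;  282 + 110 = 392;  670 + 392 = 1062
110 + 18 = 128;  392 + 128 = 520;  1062 + 520 = 1582
128 + 18 = 146;  520 + 146 = 666;  1582 + 666 = 2248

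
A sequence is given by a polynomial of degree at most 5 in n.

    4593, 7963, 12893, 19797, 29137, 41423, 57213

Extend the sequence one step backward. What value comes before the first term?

2417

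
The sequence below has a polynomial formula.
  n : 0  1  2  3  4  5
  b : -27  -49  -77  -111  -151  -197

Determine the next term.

-249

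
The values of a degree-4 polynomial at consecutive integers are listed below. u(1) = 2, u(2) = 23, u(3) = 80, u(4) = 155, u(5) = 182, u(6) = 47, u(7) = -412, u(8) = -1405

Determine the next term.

Δ: 21  57  75  27  -135  -459  -993
Δ²: 36  18  -48  -162  -324  -534
Δ³: -18  -66  -114  -162  -210
Δ⁴: -48  -48  -48  -48
Constant fourth difference = -48, so extend:
-210 − 48 = -258;  -534 − 258 = -792;  -993 − 792 = -1785;  -1405 − 1785 = -3190

-3190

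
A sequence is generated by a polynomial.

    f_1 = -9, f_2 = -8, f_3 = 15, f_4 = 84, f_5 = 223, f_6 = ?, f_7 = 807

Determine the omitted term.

Using the first 5 terms:
1, 23, 69, 139
22, 46, 70
24, 24
Constant third difference = 24.
Extend forward: 70 + 24 = 94;  139 + 94 = 233;  223 + 233 = 456

456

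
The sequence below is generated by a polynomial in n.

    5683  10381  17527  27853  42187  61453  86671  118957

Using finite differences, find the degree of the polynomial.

Δ: 4698, 7146, 10326, 14334, 19266, 25218, 32286
Δ²: 2448, 3180, 4008, 4932, 5952, 7068
Δ³: 732, 828, 924, 1020, 1116
Δ⁴: 96, 96, 96, 96
The fourth differences are constant, so the polynomial has degree 4.

4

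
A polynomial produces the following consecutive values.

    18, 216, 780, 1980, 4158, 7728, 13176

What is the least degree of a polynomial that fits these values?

4

D1: 198, 564, 1200, 2178, 3570, 5448
D2: 366, 636, 978, 1392, 1878
D3: 270, 342, 414, 486
D4: 72, 72, 72
The fourth differences are constant, so the polynomial has degree 4.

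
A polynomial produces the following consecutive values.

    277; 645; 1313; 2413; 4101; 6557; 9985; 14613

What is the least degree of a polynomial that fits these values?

4

First differences: 368, 668, 1100, 1688, 2456, 3428, 4628
Second differences: 300, 432, 588, 768, 972, 1200
Third differences: 132, 156, 180, 204, 228
Fourth differences: 24, 24, 24, 24
The fourth differences are constant, so the polynomial has degree 4.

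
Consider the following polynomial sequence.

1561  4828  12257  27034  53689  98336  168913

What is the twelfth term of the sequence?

1346498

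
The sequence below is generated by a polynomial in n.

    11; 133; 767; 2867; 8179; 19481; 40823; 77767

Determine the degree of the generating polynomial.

First differences: 122, 634, 2100, 5312, 11302, 21342, 36944
Second differences: 512, 1466, 3212, 5990, 10040, 15602
Third differences: 954, 1746, 2778, 4050, 5562
Fourth differences: 792, 1032, 1272, 1512
Fifth differences: 240, 240, 240
The fifth differences are constant, so the polynomial has degree 5.

5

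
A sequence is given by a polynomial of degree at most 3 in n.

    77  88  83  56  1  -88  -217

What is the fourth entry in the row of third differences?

-6

First differences: 11, -5, -27, -55, -89, -129
Second differences: -16, -22, -28, -34, -40
Third differences: -6, -6, -6, -6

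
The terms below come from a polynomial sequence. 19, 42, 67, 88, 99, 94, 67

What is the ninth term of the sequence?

First differences: 23, 25, 21, 11, -5, -27
Second differences: 2, -4, -10, -16, -22
Third differences: -6, -6, -6, -6
The third differences are constant (-6).
-22 − 6 = -28;  -27 − 28 = -55;  67 − 55 = 12
-28 − 6 = -34;  -55 − 34 = -89;  12 − 89 = -77

-77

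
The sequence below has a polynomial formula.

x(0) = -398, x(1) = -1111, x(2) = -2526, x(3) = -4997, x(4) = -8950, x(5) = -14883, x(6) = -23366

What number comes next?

-713, -1415, -2471, -3953, -5933, -8483
-702, -1056, -1482, -1980, -2550
-354, -426, -498, -570
-72, -72, -72
The fourth differences are constant (-72).
-570 − 72 = -642;  -2550 − 642 = -3192;  -8483 − 3192 = -11675;  -23366 − 11675 = -35041

-35041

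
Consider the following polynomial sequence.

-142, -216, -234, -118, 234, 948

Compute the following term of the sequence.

First differences: -74 , -18 , 116 , 352 , 714
Second differences: 56 , 134 , 236 , 362
Third differences: 78 , 102 , 126
Fourth differences: 24 , 24
Fourth differences constant at 24.
126 + 24 = 150;  362 + 150 = 512;  714 + 512 = 1226;  948 + 1226 = 2174

2174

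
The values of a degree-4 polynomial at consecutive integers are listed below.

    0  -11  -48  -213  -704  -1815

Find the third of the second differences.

First differences: -11, -37, -165, -491, -1111
Second differences: -26, -128, -326, -620
Third differences: -102, -198, -294
Fourth differences: -96, -96

-326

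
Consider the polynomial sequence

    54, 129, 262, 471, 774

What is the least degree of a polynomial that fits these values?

Δ: 75, 133, 209, 303
Δ²: 58, 76, 94
Δ³: 18, 18
The third differences are constant, so the polynomial has degree 3.

3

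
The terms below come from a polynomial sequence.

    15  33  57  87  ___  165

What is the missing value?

Using the first 4 terms:
D1: 18  24  30
D2: 6  6
Constant second difference = 6.
Extend forward: 30 + 6 = 36;  87 + 36 = 123

123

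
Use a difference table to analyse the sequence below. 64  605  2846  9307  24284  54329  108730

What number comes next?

Δ: 541  2241  6461  14977  30045  54401
Δ²: 1700  4220  8516  15068  24356
Δ³: 2520  4296  6552  9288
Δ⁴: 1776  2256  2736
Δ⁵: 480  480
Constant fifth difference = 480, so extend:
2736 + 480 = 3216;  9288 + 3216 = 12504;  24356 + 12504 = 36860;  54401 + 36860 = 91261;  108730 + 91261 = 199991

199991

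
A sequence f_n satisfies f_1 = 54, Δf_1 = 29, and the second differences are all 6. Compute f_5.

206

Build the table forward from the leading diagonal:
Δ²: 6, 6, 6, 6, 6
Δ: 29, 35, 41, 47, 53
f: 54, 83, 118, 159, 206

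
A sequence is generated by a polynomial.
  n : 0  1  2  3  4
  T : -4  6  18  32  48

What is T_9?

158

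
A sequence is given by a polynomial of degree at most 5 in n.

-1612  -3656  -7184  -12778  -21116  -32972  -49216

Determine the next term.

-2044, -3528, -5594, -8338, -11856, -16244
-1484, -2066, -2744, -3518, -4388
-582, -678, -774, -870
-96, -96, -96
Fourth differences constant at -96.
-870 − 96 = -966;  -4388 − 966 = -5354;  -16244 − 5354 = -21598;  -49216 − 21598 = -70814

-70814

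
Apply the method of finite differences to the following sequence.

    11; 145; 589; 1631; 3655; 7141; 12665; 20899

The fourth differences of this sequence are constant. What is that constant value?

First differences: 134, 444, 1042, 2024, 3486, 5524, 8234
Second differences: 310, 598, 982, 1462, 2038, 2710
Third differences: 288, 384, 480, 576, 672
Fourth differences: 96, 96, 96, 96

96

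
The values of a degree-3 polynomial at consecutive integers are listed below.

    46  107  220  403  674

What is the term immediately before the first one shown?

19

61, 113, 183, 271
52, 70, 88
18, 18
The third differences are constant at 18.
Work back: 52 − 18 = 34;  61 − 34 = 27;  46 − 27 = 19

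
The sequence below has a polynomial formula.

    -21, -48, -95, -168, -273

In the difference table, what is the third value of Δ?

Δ: -27, -47, -73, -105
Δ²: -20, -26, -32
Δ³: -6, -6

-73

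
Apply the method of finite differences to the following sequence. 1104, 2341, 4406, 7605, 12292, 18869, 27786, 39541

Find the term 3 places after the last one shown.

97534

First differences: 1237, 2065, 3199, 4687, 6577, 8917, 11755
Second differences: 828, 1134, 1488, 1890, 2340, 2838
Third differences: 306, 354, 402, 450, 498
Fourth differences: 48, 48, 48, 48
The fourth differences are constant (48).
498 + 48 = 546;  2838 + 546 = 3384;  11755 + 3384 = 15139;  39541 + 15139 = 54680
546 + 48 = 594;  3384 + 594 = 3978;  15139 + 3978 = 19117;  54680 + 19117 = 73797
594 + 48 = 642;  3978 + 642 = 4620;  19117 + 4620 = 23737;  73797 + 23737 = 97534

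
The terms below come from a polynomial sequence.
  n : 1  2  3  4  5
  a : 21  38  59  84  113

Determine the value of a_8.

224

Δ: 17  21  25  29
Δ²: 4  4  4
Constant second difference = 4, so extend:
29 + 4 = 33;  113 + 33 = 146
33 + 4 = 37;  146 + 37 = 183
37 + 4 = 41;  183 + 41 = 224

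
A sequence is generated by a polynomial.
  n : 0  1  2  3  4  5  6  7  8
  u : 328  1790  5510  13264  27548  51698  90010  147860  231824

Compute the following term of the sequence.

349798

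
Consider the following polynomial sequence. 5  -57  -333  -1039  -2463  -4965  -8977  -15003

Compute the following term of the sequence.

-23619

First differences: -62, -276, -706, -1424, -2502, -4012, -6026
Second differences: -214, -430, -718, -1078, -1510, -2014
Third differences: -216, -288, -360, -432, -504
Fourth differences: -72, -72, -72, -72
The fourth differences are constant (-72).
-504 − 72 = -576;  -2014 − 576 = -2590;  -6026 − 2590 = -8616;  -15003 − 8616 = -23619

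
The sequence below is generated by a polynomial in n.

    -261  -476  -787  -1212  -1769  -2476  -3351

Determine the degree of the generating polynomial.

D1: -215, -311, -425, -557, -707, -875
D2: -96, -114, -132, -150, -168
D3: -18, -18, -18, -18
The third differences are constant, so the polynomial has degree 3.

3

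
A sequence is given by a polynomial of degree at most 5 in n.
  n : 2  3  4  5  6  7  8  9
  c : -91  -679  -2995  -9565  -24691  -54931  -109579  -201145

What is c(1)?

-1

Δ: -588, -2316, -6570, -15126, -30240, -54648, -91566
Δ²: -1728, -4254, -8556, -15114, -24408, -36918
Δ³: -2526, -4302, -6558, -9294, -12510
Δ⁴: -1776, -2256, -2736, -3216
Δ⁵: -480, -480, -480
The fifth differences are constant at -480.
Work back: -1776 + 480 = -1296;  -2526 + 1296 = -1230;  -1728 + 1230 = -498;  -588 + 498 = -90;  -91 + 90 = -1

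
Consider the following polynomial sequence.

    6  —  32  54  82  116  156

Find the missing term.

Using the last 5 terms:
Δ: 22, 28, 34, 40
Δ²: 6, 6, 6
Constant second difference = 6.
Extend backward: 22 − 6 = 16;  32 − 16 = 16

16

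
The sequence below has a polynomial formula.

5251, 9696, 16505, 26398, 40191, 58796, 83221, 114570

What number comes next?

4445  6809  9893  13793  18605  24425  31349
2364  3084  3900  4812  5820  6924
720  816  912  1008  1104
96  96  96  96
The fourth differences are constant (96).
1104 + 96 = 1200;  6924 + 1200 = 8124;  31349 + 8124 = 39473;  114570 + 39473 = 154043

154043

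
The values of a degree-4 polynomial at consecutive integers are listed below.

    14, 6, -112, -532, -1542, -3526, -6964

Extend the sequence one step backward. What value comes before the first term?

8

Δ: -8  -118  -420  -1010  -1984  -3438
Δ²: -110  -302  -590  -974  -1454
Δ³: -192  -288  -384  -480
Δ⁴: -96  -96  -96
The fourth differences are constant at -96.
Work back: -192 + 96 = -96;  -110 + 96 = -14;  -8 + 14 = 6;  14 − 6 = 8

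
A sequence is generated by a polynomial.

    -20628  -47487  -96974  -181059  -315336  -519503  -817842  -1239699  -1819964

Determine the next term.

-2599551

-26859  -49487  -84085  -134277  -204167  -298339  -421857  -580265
-22628  -34598  -50192  -69890  -94172  -123518  -158408
-11970  -15594  -19698  -24282  -29346  -34890
-3624  -4104  -4584  -5064  -5544
-480  -480  -480  -480
Constant fifth difference = -480, so extend:
-5544 − 480 = -6024;  -34890 − 6024 = -40914;  -158408 − 40914 = -199322;  -580265 − 199322 = -779587;  -1819964 − 779587 = -2599551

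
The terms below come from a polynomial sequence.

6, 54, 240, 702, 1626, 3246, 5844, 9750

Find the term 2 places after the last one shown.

First differences: 48  186  462  924  1620  2598  3906
Second differences: 138  276  462  696  978  1308
Third differences: 138  186  234  282  330
Fourth differences: 48  48  48  48
Fourth differences constant at 48.
330 + 48 = 378;  1308 + 378 = 1686;  3906 + 1686 = 5592;  9750 + 5592 = 15342
378 + 48 = 426;  1686 + 426 = 2112;  5592 + 2112 = 7704;  15342 + 7704 = 23046

23046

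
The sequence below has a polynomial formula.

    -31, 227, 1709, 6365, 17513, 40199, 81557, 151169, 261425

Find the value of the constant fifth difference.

360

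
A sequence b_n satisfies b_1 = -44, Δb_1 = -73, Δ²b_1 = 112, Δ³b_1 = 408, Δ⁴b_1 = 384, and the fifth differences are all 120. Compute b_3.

-78

Build the table forward from the leading diagonal:
Δ⁵: 120, 120, 120
Δ⁴: 384, 504, 624
Δ³: 408, 792, 1296
Δ²: 112, 520, 1312
Δ: -73, 39, 559
b: -44, -117, -78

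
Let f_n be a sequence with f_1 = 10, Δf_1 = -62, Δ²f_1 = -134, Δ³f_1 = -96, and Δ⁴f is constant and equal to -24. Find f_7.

-4652

Build the table forward from the leading diagonal:
Δ⁴: -24, -24, -24, -24, -24, -24, -24
Δ³: -96, -120, -144, -168, -192, -216, -240
Δ²: -134, -230, -350, -494, -662, -854, -1070
Δ: -62, -196, -426, -776, -1270, -1932, -2786
f: 10, -52, -248, -674, -1450, -2720, -4652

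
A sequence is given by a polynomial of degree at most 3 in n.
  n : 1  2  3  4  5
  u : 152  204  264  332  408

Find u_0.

D1: 52, 60, 68, 76
D2: 8, 8, 8
The second differences are constant at 8.
Work back: 52 − 8 = 44;  152 − 44 = 108

108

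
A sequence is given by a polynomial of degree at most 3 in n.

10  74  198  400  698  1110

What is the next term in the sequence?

1654

64, 124, 202, 298, 412
60, 78, 96, 114
18, 18, 18
The third differences are constant (18).
114 + 18 = 132;  412 + 132 = 544;  1110 + 544 = 1654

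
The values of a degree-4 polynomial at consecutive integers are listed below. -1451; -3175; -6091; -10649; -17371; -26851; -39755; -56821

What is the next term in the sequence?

-1724  -2916  -4558  -6722  -9480  -12904  -17066
-1192  -1642  -2164  -2758  -3424  -4162
-450  -522  -594  -666  -738
-72  -72  -72  -72
Fourth differences constant at -72.
-738 − 72 = -810;  -4162 − 810 = -4972;  -17066 − 4972 = -22038;  -56821 − 22038 = -78859

-78859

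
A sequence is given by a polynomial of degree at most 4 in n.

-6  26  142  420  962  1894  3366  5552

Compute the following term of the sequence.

8650

Δ: 32  116  278  542  932  1472  2186
Δ²: 84  162  264  390  540  714
Δ³: 78  102  126  150  174
Δ⁴: 24  24  24  24
Constant fourth difference = 24, so extend:
174 + 24 = 198;  714 + 198 = 912;  2186 + 912 = 3098;  5552 + 3098 = 8650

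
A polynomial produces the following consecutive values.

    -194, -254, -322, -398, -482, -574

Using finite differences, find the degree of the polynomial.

2

First differences: -60, -68, -76, -84, -92
Second differences: -8, -8, -8, -8
The second differences are constant, so the polynomial has degree 2.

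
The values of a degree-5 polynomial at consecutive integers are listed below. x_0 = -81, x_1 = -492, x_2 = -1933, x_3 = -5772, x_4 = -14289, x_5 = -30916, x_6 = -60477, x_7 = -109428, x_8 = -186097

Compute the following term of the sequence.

-411, -1441, -3839, -8517, -16627, -29561, -48951, -76669
-1030, -2398, -4678, -8110, -12934, -19390, -27718
-1368, -2280, -3432, -4824, -6456, -8328
-912, -1152, -1392, -1632, -1872
-240, -240, -240, -240
The fifth differences are constant (-240).
-1872 − 240 = -2112;  -8328 − 2112 = -10440;  -27718 − 10440 = -38158;  -76669 − 38158 = -114827;  -186097 − 114827 = -300924

-300924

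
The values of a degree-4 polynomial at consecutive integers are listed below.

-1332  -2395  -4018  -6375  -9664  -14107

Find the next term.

Δ: -1063 , -1623 , -2357 , -3289 , -4443
Δ²: -560 , -734 , -932 , -1154
Δ³: -174 , -198 , -222
Δ⁴: -24 , -24
Fourth differences constant at -24.
-222 − 24 = -246;  -1154 − 246 = -1400;  -4443 − 1400 = -5843;  -14107 − 5843 = -19950

-19950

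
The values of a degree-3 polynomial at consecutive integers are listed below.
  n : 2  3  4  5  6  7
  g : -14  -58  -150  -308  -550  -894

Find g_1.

D1: -44  -92  -158  -242  -344
D2: -48  -66  -84  -102
D3: -18  -18  -18
The third differences are constant at -18.
Work back: -48 + 18 = -30;  -44 + 30 = -14;  -14 + 14 = 0

0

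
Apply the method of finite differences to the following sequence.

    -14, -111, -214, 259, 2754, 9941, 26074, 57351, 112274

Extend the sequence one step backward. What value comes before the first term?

-1

First differences: -97  -103  473  2495  7187  16133  31277  54923
Second differences: -6  576  2022  4692  8946  15144  23646
Third differences: 582  1446  2670  4254  6198  8502
Fourth differences: 864  1224  1584  1944  2304
Fifth differences: 360  360  360  360
The fifth differences are constant at 360.
Work back: 864 − 360 = 504;  582 − 504 = 78;  -6 − 78 = -84;  -97 + 84 = -13;  -14 + 13 = -1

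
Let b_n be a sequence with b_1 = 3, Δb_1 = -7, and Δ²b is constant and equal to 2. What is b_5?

Build the table forward from the leading diagonal:
Δ²: 2, 2, 2, 2, 2
Δ: -7, -5, -3, -1, 1
b: 3, -4, -9, -12, -13

-13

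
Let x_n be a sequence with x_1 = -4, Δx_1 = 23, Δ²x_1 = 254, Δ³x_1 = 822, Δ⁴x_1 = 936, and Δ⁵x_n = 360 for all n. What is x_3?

296

Build the table forward from the leading diagonal:
D5: 360, 360, 360
D4: 936, 1296, 1656
D3: 822, 1758, 3054
D2: 254, 1076, 2834
D1: 23, 277, 1353
x: -4, 19, 296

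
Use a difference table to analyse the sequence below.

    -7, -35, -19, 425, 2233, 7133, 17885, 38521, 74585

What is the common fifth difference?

Δ: -28, 16, 444, 1808, 4900, 10752, 20636, 36064
Δ²: 44, 428, 1364, 3092, 5852, 9884, 15428
Δ³: 384, 936, 1728, 2760, 4032, 5544
Δ⁴: 552, 792, 1032, 1272, 1512
Δ⁵: 240, 240, 240, 240

240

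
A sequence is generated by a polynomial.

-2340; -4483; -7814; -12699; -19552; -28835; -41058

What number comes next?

-2143 , -3331 , -4885 , -6853 , -9283 , -12223
-1188 , -1554 , -1968 , -2430 , -2940
-366 , -414 , -462 , -510
-48 , -48 , -48
The fourth differences are constant (-48).
-510 − 48 = -558;  -2940 − 558 = -3498;  -12223 − 3498 = -15721;  -41058 − 15721 = -56779

-56779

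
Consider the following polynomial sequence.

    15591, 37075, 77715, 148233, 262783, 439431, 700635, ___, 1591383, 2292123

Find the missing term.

Using the first 7 terms:
21484, 40640, 70518, 114550, 176648, 261204
19156, 29878, 44032, 62098, 84556
10722, 14154, 18066, 22458
3432, 3912, 4392
480, 480
Constant fifth difference = 480.
Extend forward: 4392 + 480 = 4872;  22458 + 4872 = 27330;  84556 + 27330 = 111886;  261204 + 111886 = 373090;  700635 + 373090 = 1073725

1073725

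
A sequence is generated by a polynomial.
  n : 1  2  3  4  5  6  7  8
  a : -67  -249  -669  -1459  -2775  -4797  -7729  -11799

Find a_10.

-182, -420, -790, -1316, -2022, -2932, -4070
-238, -370, -526, -706, -910, -1138
-132, -156, -180, -204, -228
-24, -24, -24, -24
Constant fourth difference = -24, so extend:
-228 − 24 = -252;  -1138 − 252 = -1390;  -4070 − 1390 = -5460;  -11799 − 5460 = -17259
-252 − 24 = -276;  -1390 − 276 = -1666;  -5460 − 1666 = -7126;  -17259 − 7126 = -24385

-24385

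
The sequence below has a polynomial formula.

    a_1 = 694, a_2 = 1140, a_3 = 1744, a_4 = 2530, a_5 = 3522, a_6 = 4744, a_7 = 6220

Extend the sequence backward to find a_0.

Δ: 446  604  786  992  1222  1476
Δ²: 158  182  206  230  254
Δ³: 24  24  24  24
The third differences are constant at 24.
Work back: 158 − 24 = 134;  446 − 134 = 312;  694 − 312 = 382

382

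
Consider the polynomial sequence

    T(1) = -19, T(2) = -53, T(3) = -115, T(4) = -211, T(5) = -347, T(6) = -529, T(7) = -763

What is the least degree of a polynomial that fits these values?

3

D1: -34, -62, -96, -136, -182, -234
D2: -28, -34, -40, -46, -52
D3: -6, -6, -6, -6
The third differences are constant, so the polynomial has degree 3.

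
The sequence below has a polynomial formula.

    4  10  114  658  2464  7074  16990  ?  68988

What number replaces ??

35914

Using the first 7 terms:
D1: 6, 104, 544, 1806, 4610, 9916
D2: 98, 440, 1262, 2804, 5306
D3: 342, 822, 1542, 2502
D4: 480, 720, 960
D5: 240, 240
Constant fifth difference = 240.
Extend forward: 960 + 240 = 1200;  2502 + 1200 = 3702;  5306 + 3702 = 9008;  9916 + 9008 = 18924;  16990 + 18924 = 35914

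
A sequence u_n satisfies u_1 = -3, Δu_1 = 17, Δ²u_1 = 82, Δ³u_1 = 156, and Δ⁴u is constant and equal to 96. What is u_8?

Build the table forward from the leading diagonal:
Δ⁴: 96, 96, 96, 96, 96, 96, 96, 96
Δ³: 156, 252, 348, 444, 540, 636, 732, 828
Δ²: 82, 238, 490, 838, 1282, 1822, 2458, 3190
Δ: 17, 99, 337, 827, 1665, 2947, 4769, 7227
u: -3, 14, 113, 450, 1277, 2942, 5889, 10658

10658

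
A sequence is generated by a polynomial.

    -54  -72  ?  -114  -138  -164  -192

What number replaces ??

-92

Using the last 4 terms:
-24  -26  -28
-2  -2
Constant second difference = -2.
Extend backward: -24 + 2 = -22;  -114 + 22 = -92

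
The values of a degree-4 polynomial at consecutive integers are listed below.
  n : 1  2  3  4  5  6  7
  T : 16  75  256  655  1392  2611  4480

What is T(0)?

7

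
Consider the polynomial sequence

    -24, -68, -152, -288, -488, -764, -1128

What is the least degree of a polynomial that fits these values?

3

-44, -84, -136, -200, -276, -364
-40, -52, -64, -76, -88
-12, -12, -12, -12
The third differences are constant, so the polynomial has degree 3.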